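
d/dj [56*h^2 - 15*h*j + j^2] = -15*h + 2*j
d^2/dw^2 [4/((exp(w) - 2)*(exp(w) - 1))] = 4*(4*exp(3*w) - 9*exp(2*w) + exp(w) + 6)*exp(w)/(exp(6*w) - 9*exp(5*w) + 33*exp(4*w) - 63*exp(3*w) + 66*exp(2*w) - 36*exp(w) + 8)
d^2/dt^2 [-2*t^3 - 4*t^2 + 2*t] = -12*t - 8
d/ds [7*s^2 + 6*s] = 14*s + 6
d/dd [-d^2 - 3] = -2*d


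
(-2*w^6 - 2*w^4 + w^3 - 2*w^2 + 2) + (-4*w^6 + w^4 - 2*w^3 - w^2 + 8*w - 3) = -6*w^6 - w^4 - w^3 - 3*w^2 + 8*w - 1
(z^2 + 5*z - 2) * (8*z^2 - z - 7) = 8*z^4 + 39*z^3 - 28*z^2 - 33*z + 14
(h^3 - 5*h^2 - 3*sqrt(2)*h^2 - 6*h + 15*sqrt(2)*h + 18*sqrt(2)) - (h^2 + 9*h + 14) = h^3 - 6*h^2 - 3*sqrt(2)*h^2 - 15*h + 15*sqrt(2)*h - 14 + 18*sqrt(2)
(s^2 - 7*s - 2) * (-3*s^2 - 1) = -3*s^4 + 21*s^3 + 5*s^2 + 7*s + 2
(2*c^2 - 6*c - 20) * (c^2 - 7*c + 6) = 2*c^4 - 20*c^3 + 34*c^2 + 104*c - 120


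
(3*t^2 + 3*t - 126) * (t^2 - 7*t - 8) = 3*t^4 - 18*t^3 - 171*t^2 + 858*t + 1008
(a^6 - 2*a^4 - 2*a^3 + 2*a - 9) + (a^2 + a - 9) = a^6 - 2*a^4 - 2*a^3 + a^2 + 3*a - 18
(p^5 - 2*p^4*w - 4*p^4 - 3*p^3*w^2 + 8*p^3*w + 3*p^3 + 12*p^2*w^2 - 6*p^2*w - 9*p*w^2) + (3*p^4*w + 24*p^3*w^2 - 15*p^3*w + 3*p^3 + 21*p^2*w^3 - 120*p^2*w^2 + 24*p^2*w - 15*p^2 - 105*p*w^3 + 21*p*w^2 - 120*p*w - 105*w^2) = p^5 + p^4*w - 4*p^4 + 21*p^3*w^2 - 7*p^3*w + 6*p^3 + 21*p^2*w^3 - 108*p^2*w^2 + 18*p^2*w - 15*p^2 - 105*p*w^3 + 12*p*w^2 - 120*p*w - 105*w^2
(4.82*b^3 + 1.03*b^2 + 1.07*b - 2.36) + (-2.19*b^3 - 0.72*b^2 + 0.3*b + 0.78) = 2.63*b^3 + 0.31*b^2 + 1.37*b - 1.58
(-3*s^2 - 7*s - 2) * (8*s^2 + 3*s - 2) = -24*s^4 - 65*s^3 - 31*s^2 + 8*s + 4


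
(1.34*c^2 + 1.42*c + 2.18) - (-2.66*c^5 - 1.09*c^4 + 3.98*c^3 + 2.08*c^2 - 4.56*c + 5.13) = 2.66*c^5 + 1.09*c^4 - 3.98*c^3 - 0.74*c^2 + 5.98*c - 2.95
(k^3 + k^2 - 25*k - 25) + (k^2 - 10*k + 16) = k^3 + 2*k^2 - 35*k - 9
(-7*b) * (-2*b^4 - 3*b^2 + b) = 14*b^5 + 21*b^3 - 7*b^2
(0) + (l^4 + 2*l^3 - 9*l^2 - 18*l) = l^4 + 2*l^3 - 9*l^2 - 18*l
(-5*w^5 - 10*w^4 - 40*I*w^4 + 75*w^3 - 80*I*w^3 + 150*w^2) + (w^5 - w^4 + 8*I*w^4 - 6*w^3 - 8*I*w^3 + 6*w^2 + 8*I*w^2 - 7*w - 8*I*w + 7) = -4*w^5 - 11*w^4 - 32*I*w^4 + 69*w^3 - 88*I*w^3 + 156*w^2 + 8*I*w^2 - 7*w - 8*I*w + 7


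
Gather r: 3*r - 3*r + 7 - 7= 0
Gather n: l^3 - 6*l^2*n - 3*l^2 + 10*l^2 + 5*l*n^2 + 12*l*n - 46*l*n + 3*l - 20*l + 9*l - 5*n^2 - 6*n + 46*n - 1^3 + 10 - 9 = l^3 + 7*l^2 - 8*l + n^2*(5*l - 5) + n*(-6*l^2 - 34*l + 40)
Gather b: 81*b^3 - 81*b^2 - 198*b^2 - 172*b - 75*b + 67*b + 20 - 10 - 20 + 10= 81*b^3 - 279*b^2 - 180*b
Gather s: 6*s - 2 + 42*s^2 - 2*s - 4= 42*s^2 + 4*s - 6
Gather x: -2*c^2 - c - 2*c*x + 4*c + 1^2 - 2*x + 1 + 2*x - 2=-2*c^2 - 2*c*x + 3*c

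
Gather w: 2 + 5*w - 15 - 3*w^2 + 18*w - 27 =-3*w^2 + 23*w - 40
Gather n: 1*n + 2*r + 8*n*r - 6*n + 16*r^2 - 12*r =n*(8*r - 5) + 16*r^2 - 10*r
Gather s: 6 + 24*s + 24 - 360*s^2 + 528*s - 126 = -360*s^2 + 552*s - 96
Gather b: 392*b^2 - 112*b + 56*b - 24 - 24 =392*b^2 - 56*b - 48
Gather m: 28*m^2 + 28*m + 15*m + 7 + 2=28*m^2 + 43*m + 9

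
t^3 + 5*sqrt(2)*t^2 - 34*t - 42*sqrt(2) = (t - 3*sqrt(2))*(t + sqrt(2))*(t + 7*sqrt(2))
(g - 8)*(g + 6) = g^2 - 2*g - 48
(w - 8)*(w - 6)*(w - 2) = w^3 - 16*w^2 + 76*w - 96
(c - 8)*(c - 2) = c^2 - 10*c + 16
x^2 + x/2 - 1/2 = (x - 1/2)*(x + 1)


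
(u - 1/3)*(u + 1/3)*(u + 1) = u^3 + u^2 - u/9 - 1/9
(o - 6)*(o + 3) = o^2 - 3*o - 18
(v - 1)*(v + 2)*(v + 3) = v^3 + 4*v^2 + v - 6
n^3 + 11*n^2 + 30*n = n*(n + 5)*(n + 6)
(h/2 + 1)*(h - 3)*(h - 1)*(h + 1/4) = h^4/2 - 7*h^3/8 - 11*h^2/4 + 19*h/8 + 3/4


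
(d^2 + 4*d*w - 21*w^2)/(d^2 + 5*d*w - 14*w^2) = (-d + 3*w)/(-d + 2*w)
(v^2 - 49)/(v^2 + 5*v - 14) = (v - 7)/(v - 2)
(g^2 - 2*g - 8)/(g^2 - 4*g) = (g + 2)/g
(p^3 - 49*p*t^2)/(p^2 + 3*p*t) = (p^2 - 49*t^2)/(p + 3*t)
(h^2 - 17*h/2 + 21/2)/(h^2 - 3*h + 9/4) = 2*(h - 7)/(2*h - 3)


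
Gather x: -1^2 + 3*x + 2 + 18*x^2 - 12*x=18*x^2 - 9*x + 1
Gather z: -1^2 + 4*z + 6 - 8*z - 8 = -4*z - 3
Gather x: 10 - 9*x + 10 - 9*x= 20 - 18*x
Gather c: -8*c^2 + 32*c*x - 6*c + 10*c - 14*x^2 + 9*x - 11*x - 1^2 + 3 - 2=-8*c^2 + c*(32*x + 4) - 14*x^2 - 2*x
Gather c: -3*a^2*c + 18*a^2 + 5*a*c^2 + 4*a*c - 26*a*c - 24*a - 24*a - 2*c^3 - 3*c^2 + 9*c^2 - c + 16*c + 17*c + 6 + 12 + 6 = 18*a^2 - 48*a - 2*c^3 + c^2*(5*a + 6) + c*(-3*a^2 - 22*a + 32) + 24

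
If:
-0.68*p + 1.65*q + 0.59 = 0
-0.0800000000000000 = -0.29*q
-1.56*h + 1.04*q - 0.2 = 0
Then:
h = 0.06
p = 1.54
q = 0.28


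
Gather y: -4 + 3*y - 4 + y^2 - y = y^2 + 2*y - 8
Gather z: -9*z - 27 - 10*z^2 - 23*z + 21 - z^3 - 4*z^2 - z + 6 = -z^3 - 14*z^2 - 33*z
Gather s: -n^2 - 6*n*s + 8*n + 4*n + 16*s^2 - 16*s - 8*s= -n^2 + 12*n + 16*s^2 + s*(-6*n - 24)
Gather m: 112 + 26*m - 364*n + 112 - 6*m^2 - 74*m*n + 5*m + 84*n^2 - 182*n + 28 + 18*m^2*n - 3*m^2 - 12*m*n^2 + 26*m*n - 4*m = m^2*(18*n - 9) + m*(-12*n^2 - 48*n + 27) + 84*n^2 - 546*n + 252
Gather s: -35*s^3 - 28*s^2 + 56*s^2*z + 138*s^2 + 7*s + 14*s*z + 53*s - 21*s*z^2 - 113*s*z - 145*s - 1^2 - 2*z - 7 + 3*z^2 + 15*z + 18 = -35*s^3 + s^2*(56*z + 110) + s*(-21*z^2 - 99*z - 85) + 3*z^2 + 13*z + 10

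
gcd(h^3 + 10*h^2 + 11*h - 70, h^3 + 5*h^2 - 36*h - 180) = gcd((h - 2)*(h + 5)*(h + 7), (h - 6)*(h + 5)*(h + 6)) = h + 5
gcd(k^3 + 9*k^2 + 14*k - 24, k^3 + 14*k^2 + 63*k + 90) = k + 6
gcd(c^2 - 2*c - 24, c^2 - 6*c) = c - 6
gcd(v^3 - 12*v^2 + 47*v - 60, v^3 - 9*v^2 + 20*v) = v^2 - 9*v + 20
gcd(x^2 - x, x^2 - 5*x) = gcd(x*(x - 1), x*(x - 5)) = x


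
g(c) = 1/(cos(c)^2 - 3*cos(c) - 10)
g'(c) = (2*sin(c)*cos(c) - 3*sin(c))/(cos(c)^2 - 3*cos(c) - 10)^2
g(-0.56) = -0.08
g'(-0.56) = 0.00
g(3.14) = -0.17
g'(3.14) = -0.00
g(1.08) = -0.09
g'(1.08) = -0.01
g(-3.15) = -0.17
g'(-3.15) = -0.00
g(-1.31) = -0.09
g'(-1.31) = 0.02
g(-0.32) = -0.08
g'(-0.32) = 0.00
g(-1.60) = -0.10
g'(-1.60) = 0.03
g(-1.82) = -0.11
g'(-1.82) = 0.04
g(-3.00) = -0.17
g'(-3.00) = 0.02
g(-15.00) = -0.14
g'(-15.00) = 0.06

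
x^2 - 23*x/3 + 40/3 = (x - 5)*(x - 8/3)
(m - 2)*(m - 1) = m^2 - 3*m + 2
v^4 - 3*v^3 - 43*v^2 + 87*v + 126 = (v - 7)*(v - 3)*(v + 1)*(v + 6)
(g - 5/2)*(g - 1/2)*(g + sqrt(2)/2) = g^3 - 3*g^2 + sqrt(2)*g^2/2 - 3*sqrt(2)*g/2 + 5*g/4 + 5*sqrt(2)/8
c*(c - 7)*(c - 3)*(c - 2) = c^4 - 12*c^3 + 41*c^2 - 42*c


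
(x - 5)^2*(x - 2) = x^3 - 12*x^2 + 45*x - 50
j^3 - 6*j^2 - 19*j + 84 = (j - 7)*(j - 3)*(j + 4)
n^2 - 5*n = n*(n - 5)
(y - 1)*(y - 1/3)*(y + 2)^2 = y^4 + 8*y^3/3 - y^2 - 4*y + 4/3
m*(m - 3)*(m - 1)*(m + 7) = m^4 + 3*m^3 - 25*m^2 + 21*m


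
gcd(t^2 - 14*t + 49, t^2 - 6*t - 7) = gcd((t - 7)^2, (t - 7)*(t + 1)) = t - 7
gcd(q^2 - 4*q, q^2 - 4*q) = q^2 - 4*q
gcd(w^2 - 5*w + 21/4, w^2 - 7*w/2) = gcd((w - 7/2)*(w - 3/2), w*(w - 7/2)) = w - 7/2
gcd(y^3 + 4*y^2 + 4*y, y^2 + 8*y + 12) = y + 2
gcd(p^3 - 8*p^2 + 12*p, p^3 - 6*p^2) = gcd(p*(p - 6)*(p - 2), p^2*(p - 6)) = p^2 - 6*p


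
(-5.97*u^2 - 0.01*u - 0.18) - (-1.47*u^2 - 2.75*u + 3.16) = -4.5*u^2 + 2.74*u - 3.34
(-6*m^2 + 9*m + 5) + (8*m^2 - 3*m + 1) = 2*m^2 + 6*m + 6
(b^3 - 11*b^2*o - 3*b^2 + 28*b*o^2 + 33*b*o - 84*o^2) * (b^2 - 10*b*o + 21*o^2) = b^5 - 21*b^4*o - 3*b^4 + 159*b^3*o^2 + 63*b^3*o - 511*b^2*o^3 - 477*b^2*o^2 + 588*b*o^4 + 1533*b*o^3 - 1764*o^4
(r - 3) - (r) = -3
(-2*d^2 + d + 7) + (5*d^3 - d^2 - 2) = 5*d^3 - 3*d^2 + d + 5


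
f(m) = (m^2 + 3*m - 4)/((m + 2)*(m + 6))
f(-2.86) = 1.63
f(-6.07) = 51.37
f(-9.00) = 2.38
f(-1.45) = -2.50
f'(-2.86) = 2.38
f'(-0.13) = 0.53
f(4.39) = 0.43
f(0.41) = -0.17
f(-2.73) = 1.98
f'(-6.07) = 714.38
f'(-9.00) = 0.42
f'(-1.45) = 5.13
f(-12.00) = 1.73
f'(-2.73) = 3.14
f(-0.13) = -0.40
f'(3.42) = 0.09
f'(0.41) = 0.34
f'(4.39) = 0.07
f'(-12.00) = 0.11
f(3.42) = 0.35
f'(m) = (2*m + 3)/((m + 2)*(m + 6)) - (m^2 + 3*m - 4)/((m + 2)*(m + 6)^2) - (m^2 + 3*m - 4)/((m + 2)^2*(m + 6)) = (5*m^2 + 32*m + 68)/(m^4 + 16*m^3 + 88*m^2 + 192*m + 144)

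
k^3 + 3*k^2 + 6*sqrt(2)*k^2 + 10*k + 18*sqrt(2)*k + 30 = (k + 3)*(k + sqrt(2))*(k + 5*sqrt(2))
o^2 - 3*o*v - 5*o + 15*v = (o - 5)*(o - 3*v)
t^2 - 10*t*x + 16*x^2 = (t - 8*x)*(t - 2*x)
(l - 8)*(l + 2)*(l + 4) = l^3 - 2*l^2 - 40*l - 64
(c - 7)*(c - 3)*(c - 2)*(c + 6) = c^4 - 6*c^3 - 31*c^2 + 204*c - 252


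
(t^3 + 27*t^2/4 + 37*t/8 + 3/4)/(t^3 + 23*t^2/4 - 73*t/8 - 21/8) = (2*t^2 + 13*t + 6)/(2*t^2 + 11*t - 21)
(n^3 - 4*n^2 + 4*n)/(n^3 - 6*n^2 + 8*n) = (n - 2)/(n - 4)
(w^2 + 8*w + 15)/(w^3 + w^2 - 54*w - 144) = (w + 5)/(w^2 - 2*w - 48)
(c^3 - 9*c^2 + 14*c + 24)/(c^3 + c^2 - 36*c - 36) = (c - 4)/(c + 6)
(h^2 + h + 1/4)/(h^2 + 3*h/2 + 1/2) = (h + 1/2)/(h + 1)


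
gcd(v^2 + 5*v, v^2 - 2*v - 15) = 1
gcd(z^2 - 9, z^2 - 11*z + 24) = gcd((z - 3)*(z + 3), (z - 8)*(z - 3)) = z - 3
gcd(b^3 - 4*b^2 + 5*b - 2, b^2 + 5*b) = 1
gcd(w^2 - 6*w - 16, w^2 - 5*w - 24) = w - 8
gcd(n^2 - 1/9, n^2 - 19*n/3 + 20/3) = 1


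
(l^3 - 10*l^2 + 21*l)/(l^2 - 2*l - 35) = l*(l - 3)/(l + 5)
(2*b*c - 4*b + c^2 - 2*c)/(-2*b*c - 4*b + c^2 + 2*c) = (-2*b*c + 4*b - c^2 + 2*c)/(2*b*c + 4*b - c^2 - 2*c)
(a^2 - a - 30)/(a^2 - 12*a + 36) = (a + 5)/(a - 6)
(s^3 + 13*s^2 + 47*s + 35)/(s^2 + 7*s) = s + 6 + 5/s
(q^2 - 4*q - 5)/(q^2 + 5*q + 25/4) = 4*(q^2 - 4*q - 5)/(4*q^2 + 20*q + 25)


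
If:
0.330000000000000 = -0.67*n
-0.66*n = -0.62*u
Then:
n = -0.49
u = -0.52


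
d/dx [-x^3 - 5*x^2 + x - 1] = -3*x^2 - 10*x + 1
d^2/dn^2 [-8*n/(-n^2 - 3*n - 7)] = 16*(n*(2*n + 3)^2 - 3*(n + 1)*(n^2 + 3*n + 7))/(n^2 + 3*n + 7)^3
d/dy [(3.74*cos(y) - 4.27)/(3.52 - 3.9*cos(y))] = 3.4882*sin(y)/(3.9*cos(y) - 3.52)^2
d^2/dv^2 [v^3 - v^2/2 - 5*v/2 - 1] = 6*v - 1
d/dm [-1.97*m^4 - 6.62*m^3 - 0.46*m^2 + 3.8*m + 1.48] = -7.88*m^3 - 19.86*m^2 - 0.92*m + 3.8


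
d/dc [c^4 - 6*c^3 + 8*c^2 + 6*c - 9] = 4*c^3 - 18*c^2 + 16*c + 6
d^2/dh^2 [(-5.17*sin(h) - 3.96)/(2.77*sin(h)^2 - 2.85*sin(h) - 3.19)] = (-39.668893*sin(h)^5 - 162.353301*sin(h)^4 - 100.97758*sin(h)^3 + 57.179067*sin(h)^2 + 69.920609*sin(h) + 40.307586)/(-2.77*sin(h)^2 + 2.85*sin(h) + 3.19)^3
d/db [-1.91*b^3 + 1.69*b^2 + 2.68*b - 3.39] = -5.73*b^2 + 3.38*b + 2.68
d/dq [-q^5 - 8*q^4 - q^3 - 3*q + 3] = -5*q^4 - 32*q^3 - 3*q^2 - 3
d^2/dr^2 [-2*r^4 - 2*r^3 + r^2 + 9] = -24*r^2 - 12*r + 2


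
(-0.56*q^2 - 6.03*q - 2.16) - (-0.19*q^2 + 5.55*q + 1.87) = -0.37*q^2 - 11.58*q - 4.03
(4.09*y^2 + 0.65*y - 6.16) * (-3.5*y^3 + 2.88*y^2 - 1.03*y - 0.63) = -14.315*y^5 + 9.5042*y^4 + 19.2193*y^3 - 20.987*y^2 + 5.9353*y + 3.8808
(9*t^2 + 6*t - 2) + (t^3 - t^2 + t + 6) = t^3 + 8*t^2 + 7*t + 4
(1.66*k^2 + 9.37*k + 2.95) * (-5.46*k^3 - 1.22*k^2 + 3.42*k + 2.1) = -9.0636*k^5 - 53.1854*k^4 - 21.8612*k^3 + 31.9324*k^2 + 29.766*k + 6.195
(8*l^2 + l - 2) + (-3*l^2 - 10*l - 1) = 5*l^2 - 9*l - 3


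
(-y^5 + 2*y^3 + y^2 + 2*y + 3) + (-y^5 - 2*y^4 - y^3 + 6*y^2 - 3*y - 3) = -2*y^5 - 2*y^4 + y^3 + 7*y^2 - y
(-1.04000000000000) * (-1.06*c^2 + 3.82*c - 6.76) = 1.1024*c^2 - 3.9728*c + 7.0304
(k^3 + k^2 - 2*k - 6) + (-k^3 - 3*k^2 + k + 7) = -2*k^2 - k + 1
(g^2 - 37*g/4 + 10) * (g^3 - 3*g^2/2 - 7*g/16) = g^5 - 43*g^4/4 + 375*g^3/16 - 701*g^2/64 - 35*g/8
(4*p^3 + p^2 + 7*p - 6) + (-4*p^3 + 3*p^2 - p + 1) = 4*p^2 + 6*p - 5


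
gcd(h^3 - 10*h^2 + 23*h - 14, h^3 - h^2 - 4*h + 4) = h^2 - 3*h + 2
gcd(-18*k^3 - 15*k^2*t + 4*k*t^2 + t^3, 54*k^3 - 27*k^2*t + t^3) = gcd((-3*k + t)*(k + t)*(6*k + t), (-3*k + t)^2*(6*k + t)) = -18*k^2 + 3*k*t + t^2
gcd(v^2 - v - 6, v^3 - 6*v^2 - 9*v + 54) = v - 3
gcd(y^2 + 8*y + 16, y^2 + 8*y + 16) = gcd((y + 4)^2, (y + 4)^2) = y^2 + 8*y + 16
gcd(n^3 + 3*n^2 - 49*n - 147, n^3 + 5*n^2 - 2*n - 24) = n + 3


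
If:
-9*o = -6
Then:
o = 2/3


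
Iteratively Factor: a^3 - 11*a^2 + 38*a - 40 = (a - 5)*(a^2 - 6*a + 8) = (a - 5)*(a - 2)*(a - 4)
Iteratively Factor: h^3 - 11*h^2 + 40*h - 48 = (h - 4)*(h^2 - 7*h + 12) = (h - 4)^2*(h - 3)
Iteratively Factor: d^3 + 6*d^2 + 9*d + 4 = (d + 1)*(d^2 + 5*d + 4) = (d + 1)^2*(d + 4)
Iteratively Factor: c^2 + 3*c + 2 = (c + 2)*(c + 1)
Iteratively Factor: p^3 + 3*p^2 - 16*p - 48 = (p + 4)*(p^2 - p - 12) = (p + 3)*(p + 4)*(p - 4)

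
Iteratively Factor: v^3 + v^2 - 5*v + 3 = (v - 1)*(v^2 + 2*v - 3) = (v - 1)^2*(v + 3)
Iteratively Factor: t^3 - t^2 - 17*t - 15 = (t + 1)*(t^2 - 2*t - 15) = (t - 5)*(t + 1)*(t + 3)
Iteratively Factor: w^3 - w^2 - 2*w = (w + 1)*(w^2 - 2*w) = w*(w + 1)*(w - 2)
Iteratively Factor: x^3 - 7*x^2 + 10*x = (x - 5)*(x^2 - 2*x) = x*(x - 5)*(x - 2)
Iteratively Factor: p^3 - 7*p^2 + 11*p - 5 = (p - 1)*(p^2 - 6*p + 5) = (p - 1)^2*(p - 5)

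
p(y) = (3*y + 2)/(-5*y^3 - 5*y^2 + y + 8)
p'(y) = (3*y + 2)*(15*y^2 + 10*y - 1)/(-5*y^3 - 5*y^2 + y + 8)^2 + 3/(-5*y^3 - 5*y^2 + y + 8)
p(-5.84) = -0.02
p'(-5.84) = -0.01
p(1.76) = -0.22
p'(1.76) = 0.33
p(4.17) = -0.03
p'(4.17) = 0.02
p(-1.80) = -0.18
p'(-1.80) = -0.12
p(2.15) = -0.13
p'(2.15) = 0.15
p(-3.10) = -0.07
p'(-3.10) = -0.04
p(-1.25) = -0.20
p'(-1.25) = 0.12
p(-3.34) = -0.06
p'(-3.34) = -0.04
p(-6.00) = -0.02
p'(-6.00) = -0.00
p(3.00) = -0.07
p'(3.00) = 0.05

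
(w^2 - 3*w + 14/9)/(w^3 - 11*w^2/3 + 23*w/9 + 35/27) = 3*(3*w - 2)/(9*w^2 - 12*w - 5)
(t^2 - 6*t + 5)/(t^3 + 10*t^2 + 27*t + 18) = (t^2 - 6*t + 5)/(t^3 + 10*t^2 + 27*t + 18)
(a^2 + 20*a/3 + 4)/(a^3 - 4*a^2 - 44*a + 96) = (a + 2/3)/(a^2 - 10*a + 16)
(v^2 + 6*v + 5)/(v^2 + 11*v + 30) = (v + 1)/(v + 6)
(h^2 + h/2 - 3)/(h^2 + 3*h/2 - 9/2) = (h + 2)/(h + 3)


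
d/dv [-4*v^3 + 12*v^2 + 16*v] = -12*v^2 + 24*v + 16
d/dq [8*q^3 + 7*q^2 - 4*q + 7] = 24*q^2 + 14*q - 4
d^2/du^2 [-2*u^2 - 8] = -4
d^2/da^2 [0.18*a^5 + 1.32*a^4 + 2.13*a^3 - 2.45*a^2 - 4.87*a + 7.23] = 3.6*a^3 + 15.84*a^2 + 12.78*a - 4.9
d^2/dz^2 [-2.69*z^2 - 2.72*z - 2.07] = -5.38000000000000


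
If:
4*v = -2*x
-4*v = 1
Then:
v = -1/4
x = 1/2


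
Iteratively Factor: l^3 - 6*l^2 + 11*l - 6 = (l - 1)*(l^2 - 5*l + 6) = (l - 2)*(l - 1)*(l - 3)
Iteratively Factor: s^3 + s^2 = (s + 1)*(s^2) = s*(s + 1)*(s)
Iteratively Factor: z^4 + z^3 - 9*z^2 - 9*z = (z + 1)*(z^3 - 9*z) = (z - 3)*(z + 1)*(z^2 + 3*z) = (z - 3)*(z + 1)*(z + 3)*(z)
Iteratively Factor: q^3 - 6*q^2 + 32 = (q + 2)*(q^2 - 8*q + 16) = (q - 4)*(q + 2)*(q - 4)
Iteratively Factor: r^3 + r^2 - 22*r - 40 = (r + 4)*(r^2 - 3*r - 10) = (r + 2)*(r + 4)*(r - 5)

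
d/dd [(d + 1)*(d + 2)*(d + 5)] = 3*d^2 + 16*d + 17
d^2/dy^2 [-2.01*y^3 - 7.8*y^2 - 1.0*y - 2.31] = -12.06*y - 15.6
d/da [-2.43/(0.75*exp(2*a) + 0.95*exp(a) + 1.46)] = (3.645*exp(a) + 2.3085)*exp(a)/(0.75*exp(2*a) + 0.95*exp(a) + 1.46)^2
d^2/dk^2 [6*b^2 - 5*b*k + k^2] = 2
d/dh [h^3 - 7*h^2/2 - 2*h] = 3*h^2 - 7*h - 2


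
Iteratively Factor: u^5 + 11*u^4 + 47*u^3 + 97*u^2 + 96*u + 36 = (u + 3)*(u^4 + 8*u^3 + 23*u^2 + 28*u + 12) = (u + 3)^2*(u^3 + 5*u^2 + 8*u + 4) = (u + 1)*(u + 3)^2*(u^2 + 4*u + 4) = (u + 1)*(u + 2)*(u + 3)^2*(u + 2)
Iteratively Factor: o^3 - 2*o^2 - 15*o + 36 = (o - 3)*(o^2 + o - 12) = (o - 3)^2*(o + 4)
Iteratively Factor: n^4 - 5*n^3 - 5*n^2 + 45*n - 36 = (n + 3)*(n^3 - 8*n^2 + 19*n - 12) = (n - 3)*(n + 3)*(n^2 - 5*n + 4) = (n - 4)*(n - 3)*(n + 3)*(n - 1)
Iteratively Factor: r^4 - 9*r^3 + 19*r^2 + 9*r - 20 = (r - 5)*(r^3 - 4*r^2 - r + 4) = (r - 5)*(r + 1)*(r^2 - 5*r + 4) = (r - 5)*(r - 4)*(r + 1)*(r - 1)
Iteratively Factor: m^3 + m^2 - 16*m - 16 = (m + 1)*(m^2 - 16) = (m + 1)*(m + 4)*(m - 4)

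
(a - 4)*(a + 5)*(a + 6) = a^3 + 7*a^2 - 14*a - 120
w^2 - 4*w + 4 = (w - 2)^2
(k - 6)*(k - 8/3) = k^2 - 26*k/3 + 16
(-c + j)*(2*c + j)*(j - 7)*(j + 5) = -2*c^2*j^2 + 4*c^2*j + 70*c^2 + c*j^3 - 2*c*j^2 - 35*c*j + j^4 - 2*j^3 - 35*j^2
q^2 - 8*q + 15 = (q - 5)*(q - 3)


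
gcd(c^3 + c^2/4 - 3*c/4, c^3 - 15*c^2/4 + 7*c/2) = c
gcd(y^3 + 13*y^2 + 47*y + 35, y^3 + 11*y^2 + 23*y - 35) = y^2 + 12*y + 35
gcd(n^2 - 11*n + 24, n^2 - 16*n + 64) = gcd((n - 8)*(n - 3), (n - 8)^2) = n - 8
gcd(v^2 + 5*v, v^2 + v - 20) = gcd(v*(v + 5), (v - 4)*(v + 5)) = v + 5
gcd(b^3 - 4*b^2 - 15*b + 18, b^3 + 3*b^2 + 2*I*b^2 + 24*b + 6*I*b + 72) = b + 3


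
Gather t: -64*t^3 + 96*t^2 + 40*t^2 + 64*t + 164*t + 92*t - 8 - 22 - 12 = -64*t^3 + 136*t^2 + 320*t - 42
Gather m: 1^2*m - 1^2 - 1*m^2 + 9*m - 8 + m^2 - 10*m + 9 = 0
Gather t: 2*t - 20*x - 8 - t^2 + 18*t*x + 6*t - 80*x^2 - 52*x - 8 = -t^2 + t*(18*x + 8) - 80*x^2 - 72*x - 16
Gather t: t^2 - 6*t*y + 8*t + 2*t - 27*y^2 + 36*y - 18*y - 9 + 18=t^2 + t*(10 - 6*y) - 27*y^2 + 18*y + 9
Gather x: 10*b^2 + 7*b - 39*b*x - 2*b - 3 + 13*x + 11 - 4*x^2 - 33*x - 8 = 10*b^2 + 5*b - 4*x^2 + x*(-39*b - 20)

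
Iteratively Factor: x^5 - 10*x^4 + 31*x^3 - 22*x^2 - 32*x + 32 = (x - 1)*(x^4 - 9*x^3 + 22*x^2 - 32) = (x - 4)*(x - 1)*(x^3 - 5*x^2 + 2*x + 8) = (x - 4)*(x - 1)*(x + 1)*(x^2 - 6*x + 8) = (x - 4)*(x - 2)*(x - 1)*(x + 1)*(x - 4)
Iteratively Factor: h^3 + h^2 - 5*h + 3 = (h - 1)*(h^2 + 2*h - 3) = (h - 1)^2*(h + 3)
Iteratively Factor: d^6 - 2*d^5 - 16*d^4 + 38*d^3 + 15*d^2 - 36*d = (d - 3)*(d^5 + d^4 - 13*d^3 - d^2 + 12*d) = (d - 3)*(d + 4)*(d^4 - 3*d^3 - d^2 + 3*d) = d*(d - 3)*(d + 4)*(d^3 - 3*d^2 - d + 3) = d*(d - 3)*(d - 1)*(d + 4)*(d^2 - 2*d - 3) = d*(d - 3)*(d - 1)*(d + 1)*(d + 4)*(d - 3)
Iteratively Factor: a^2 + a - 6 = (a - 2)*(a + 3)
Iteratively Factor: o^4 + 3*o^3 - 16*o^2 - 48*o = (o + 3)*(o^3 - 16*o) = (o + 3)*(o + 4)*(o^2 - 4*o) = (o - 4)*(o + 3)*(o + 4)*(o)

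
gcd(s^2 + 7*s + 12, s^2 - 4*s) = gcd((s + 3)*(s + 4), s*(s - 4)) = 1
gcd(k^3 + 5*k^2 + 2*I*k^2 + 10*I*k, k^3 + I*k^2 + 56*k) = k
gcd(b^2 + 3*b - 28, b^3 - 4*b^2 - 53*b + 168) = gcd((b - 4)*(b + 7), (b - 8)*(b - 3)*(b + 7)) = b + 7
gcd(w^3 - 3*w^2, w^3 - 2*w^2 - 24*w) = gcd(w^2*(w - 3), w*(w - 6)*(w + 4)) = w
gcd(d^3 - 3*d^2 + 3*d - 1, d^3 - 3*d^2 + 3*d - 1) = d^3 - 3*d^2 + 3*d - 1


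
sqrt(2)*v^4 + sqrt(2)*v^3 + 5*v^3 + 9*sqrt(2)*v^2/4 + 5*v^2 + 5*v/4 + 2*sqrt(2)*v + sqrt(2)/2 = (v + 1/2)^2*(v + 2*sqrt(2))*(sqrt(2)*v + 1)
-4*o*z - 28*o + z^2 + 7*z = (-4*o + z)*(z + 7)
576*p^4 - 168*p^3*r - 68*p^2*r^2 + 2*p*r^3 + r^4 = (-8*p + r)*(-2*p + r)*(6*p + r)^2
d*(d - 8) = d^2 - 8*d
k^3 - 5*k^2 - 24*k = k*(k - 8)*(k + 3)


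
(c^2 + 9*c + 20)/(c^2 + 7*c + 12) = (c + 5)/(c + 3)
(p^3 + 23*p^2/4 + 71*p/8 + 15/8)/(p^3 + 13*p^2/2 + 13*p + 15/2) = (p + 1/4)/(p + 1)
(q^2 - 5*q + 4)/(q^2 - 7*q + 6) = (q - 4)/(q - 6)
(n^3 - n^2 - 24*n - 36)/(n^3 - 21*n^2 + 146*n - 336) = (n^2 + 5*n + 6)/(n^2 - 15*n + 56)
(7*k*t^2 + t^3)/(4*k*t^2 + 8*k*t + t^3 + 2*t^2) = t*(7*k + t)/(4*k*t + 8*k + t^2 + 2*t)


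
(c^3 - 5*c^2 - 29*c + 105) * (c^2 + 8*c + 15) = c^5 + 3*c^4 - 54*c^3 - 202*c^2 + 405*c + 1575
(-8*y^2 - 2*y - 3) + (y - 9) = -8*y^2 - y - 12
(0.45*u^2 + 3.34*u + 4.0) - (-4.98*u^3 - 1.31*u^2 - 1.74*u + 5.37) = 4.98*u^3 + 1.76*u^2 + 5.08*u - 1.37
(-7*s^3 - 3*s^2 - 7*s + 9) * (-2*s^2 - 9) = 14*s^5 + 6*s^4 + 77*s^3 + 9*s^2 + 63*s - 81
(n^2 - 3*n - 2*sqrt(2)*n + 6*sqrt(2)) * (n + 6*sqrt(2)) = n^3 - 3*n^2 + 4*sqrt(2)*n^2 - 24*n - 12*sqrt(2)*n + 72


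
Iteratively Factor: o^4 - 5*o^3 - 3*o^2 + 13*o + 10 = (o - 2)*(o^3 - 3*o^2 - 9*o - 5) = (o - 5)*(o - 2)*(o^2 + 2*o + 1) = (o - 5)*(o - 2)*(o + 1)*(o + 1)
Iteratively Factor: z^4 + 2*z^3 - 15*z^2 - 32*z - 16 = (z + 1)*(z^3 + z^2 - 16*z - 16) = (z + 1)^2*(z^2 - 16) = (z - 4)*(z + 1)^2*(z + 4)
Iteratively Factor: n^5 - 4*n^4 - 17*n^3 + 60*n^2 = (n)*(n^4 - 4*n^3 - 17*n^2 + 60*n) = n^2*(n^3 - 4*n^2 - 17*n + 60) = n^2*(n - 5)*(n^2 + n - 12) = n^2*(n - 5)*(n + 4)*(n - 3)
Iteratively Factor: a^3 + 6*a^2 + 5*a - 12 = (a + 4)*(a^2 + 2*a - 3) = (a + 3)*(a + 4)*(a - 1)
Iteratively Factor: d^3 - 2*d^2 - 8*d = (d - 4)*(d^2 + 2*d) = (d - 4)*(d + 2)*(d)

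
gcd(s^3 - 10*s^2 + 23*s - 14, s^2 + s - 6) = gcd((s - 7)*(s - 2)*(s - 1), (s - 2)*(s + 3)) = s - 2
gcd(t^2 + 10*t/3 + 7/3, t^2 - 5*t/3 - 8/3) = t + 1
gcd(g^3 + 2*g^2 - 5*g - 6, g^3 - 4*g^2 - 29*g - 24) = g^2 + 4*g + 3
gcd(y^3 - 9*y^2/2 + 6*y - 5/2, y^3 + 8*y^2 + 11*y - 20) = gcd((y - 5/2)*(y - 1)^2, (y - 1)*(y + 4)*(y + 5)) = y - 1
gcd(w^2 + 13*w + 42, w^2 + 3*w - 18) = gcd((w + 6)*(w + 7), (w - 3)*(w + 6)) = w + 6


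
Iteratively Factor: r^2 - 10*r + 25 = (r - 5)*(r - 5)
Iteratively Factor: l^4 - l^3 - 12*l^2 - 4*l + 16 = (l + 2)*(l^3 - 3*l^2 - 6*l + 8) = (l - 1)*(l + 2)*(l^2 - 2*l - 8) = (l - 1)*(l + 2)^2*(l - 4)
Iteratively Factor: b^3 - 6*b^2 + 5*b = (b - 5)*(b^2 - b) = b*(b - 5)*(b - 1)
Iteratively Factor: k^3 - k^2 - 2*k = (k - 2)*(k^2 + k) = (k - 2)*(k + 1)*(k)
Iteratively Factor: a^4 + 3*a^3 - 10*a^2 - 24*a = (a - 3)*(a^3 + 6*a^2 + 8*a) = (a - 3)*(a + 2)*(a^2 + 4*a) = (a - 3)*(a + 2)*(a + 4)*(a)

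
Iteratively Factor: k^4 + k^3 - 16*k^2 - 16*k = (k - 4)*(k^3 + 5*k^2 + 4*k) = (k - 4)*(k + 4)*(k^2 + k) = (k - 4)*(k + 1)*(k + 4)*(k)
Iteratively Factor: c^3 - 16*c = (c + 4)*(c^2 - 4*c) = c*(c + 4)*(c - 4)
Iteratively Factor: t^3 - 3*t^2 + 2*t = (t)*(t^2 - 3*t + 2) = t*(t - 1)*(t - 2)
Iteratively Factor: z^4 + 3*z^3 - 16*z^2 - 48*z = (z - 4)*(z^3 + 7*z^2 + 12*z) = (z - 4)*(z + 4)*(z^2 + 3*z) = (z - 4)*(z + 3)*(z + 4)*(z)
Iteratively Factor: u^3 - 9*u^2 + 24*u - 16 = (u - 4)*(u^2 - 5*u + 4) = (u - 4)*(u - 1)*(u - 4)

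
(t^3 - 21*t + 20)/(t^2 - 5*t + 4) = t + 5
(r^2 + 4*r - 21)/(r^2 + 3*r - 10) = (r^2 + 4*r - 21)/(r^2 + 3*r - 10)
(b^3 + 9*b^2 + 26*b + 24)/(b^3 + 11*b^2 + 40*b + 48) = (b + 2)/(b + 4)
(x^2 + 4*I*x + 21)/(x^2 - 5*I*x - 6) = (x + 7*I)/(x - 2*I)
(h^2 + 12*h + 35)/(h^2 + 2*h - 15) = (h + 7)/(h - 3)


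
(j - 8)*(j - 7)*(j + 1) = j^3 - 14*j^2 + 41*j + 56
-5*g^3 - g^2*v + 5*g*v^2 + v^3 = (-g + v)*(g + v)*(5*g + v)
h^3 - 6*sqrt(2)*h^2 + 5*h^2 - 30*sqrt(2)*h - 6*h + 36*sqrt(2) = (h - 1)*(h + 6)*(h - 6*sqrt(2))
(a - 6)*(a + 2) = a^2 - 4*a - 12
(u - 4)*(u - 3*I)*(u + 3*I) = u^3 - 4*u^2 + 9*u - 36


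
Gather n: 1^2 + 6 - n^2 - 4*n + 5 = -n^2 - 4*n + 12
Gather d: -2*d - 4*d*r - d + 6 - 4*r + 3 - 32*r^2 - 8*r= d*(-4*r - 3) - 32*r^2 - 12*r + 9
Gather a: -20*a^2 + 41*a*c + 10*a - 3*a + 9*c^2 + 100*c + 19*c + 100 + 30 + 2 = -20*a^2 + a*(41*c + 7) + 9*c^2 + 119*c + 132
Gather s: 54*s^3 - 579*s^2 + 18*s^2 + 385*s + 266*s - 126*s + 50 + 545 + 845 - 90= 54*s^3 - 561*s^2 + 525*s + 1350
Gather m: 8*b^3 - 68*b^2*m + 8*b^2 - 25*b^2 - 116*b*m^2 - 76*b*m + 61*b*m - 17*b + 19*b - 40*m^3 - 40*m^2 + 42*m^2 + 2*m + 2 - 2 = 8*b^3 - 17*b^2 + 2*b - 40*m^3 + m^2*(2 - 116*b) + m*(-68*b^2 - 15*b + 2)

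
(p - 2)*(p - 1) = p^2 - 3*p + 2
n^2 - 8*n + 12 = (n - 6)*(n - 2)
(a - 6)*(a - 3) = a^2 - 9*a + 18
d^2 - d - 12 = (d - 4)*(d + 3)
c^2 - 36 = (c - 6)*(c + 6)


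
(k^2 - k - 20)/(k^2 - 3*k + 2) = (k^2 - k - 20)/(k^2 - 3*k + 2)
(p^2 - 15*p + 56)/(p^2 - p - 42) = (p - 8)/(p + 6)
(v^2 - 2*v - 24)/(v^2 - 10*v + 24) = (v + 4)/(v - 4)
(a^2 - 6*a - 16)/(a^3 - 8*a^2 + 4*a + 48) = (a - 8)/(a^2 - 10*a + 24)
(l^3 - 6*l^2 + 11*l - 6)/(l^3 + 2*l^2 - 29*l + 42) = (l - 1)/(l + 7)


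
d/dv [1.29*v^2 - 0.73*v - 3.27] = 2.58*v - 0.73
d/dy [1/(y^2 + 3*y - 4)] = (-2*y - 3)/(y^2 + 3*y - 4)^2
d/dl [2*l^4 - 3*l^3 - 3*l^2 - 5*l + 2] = 8*l^3 - 9*l^2 - 6*l - 5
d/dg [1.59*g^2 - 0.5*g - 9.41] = 3.18*g - 0.5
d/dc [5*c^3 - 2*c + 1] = 15*c^2 - 2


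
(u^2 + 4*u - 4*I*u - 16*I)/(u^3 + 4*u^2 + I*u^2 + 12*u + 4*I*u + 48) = (u - 4*I)/(u^2 + I*u + 12)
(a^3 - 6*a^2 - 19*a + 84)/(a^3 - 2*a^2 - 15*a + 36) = (a - 7)/(a - 3)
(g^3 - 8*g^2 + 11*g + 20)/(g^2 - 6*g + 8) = (g^2 - 4*g - 5)/(g - 2)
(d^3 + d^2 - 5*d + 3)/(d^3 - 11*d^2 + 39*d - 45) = (d^3 + d^2 - 5*d + 3)/(d^3 - 11*d^2 + 39*d - 45)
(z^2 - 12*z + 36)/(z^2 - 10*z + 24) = (z - 6)/(z - 4)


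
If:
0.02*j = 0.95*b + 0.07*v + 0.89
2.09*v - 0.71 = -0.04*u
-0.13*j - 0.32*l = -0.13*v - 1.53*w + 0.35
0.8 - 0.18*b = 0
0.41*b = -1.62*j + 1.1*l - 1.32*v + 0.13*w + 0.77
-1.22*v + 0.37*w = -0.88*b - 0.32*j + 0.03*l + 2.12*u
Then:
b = 4.44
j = 253.29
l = 361.68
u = 52.35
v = -0.66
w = 97.45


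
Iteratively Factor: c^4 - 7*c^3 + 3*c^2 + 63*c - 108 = (c - 3)*(c^3 - 4*c^2 - 9*c + 36) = (c - 3)^2*(c^2 - c - 12) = (c - 3)^2*(c + 3)*(c - 4)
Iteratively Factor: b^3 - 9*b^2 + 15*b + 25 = (b + 1)*(b^2 - 10*b + 25) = (b - 5)*(b + 1)*(b - 5)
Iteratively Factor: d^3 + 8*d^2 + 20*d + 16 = (d + 4)*(d^2 + 4*d + 4) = (d + 2)*(d + 4)*(d + 2)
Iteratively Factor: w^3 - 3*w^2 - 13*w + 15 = (w + 3)*(w^2 - 6*w + 5) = (w - 5)*(w + 3)*(w - 1)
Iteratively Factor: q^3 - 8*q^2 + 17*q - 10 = (q - 1)*(q^2 - 7*q + 10) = (q - 5)*(q - 1)*(q - 2)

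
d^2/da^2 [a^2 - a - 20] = 2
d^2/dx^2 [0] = 0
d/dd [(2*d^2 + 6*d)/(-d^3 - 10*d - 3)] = 2*(d*(d + 3)*(3*d^2 + 10) - (2*d + 3)*(d^3 + 10*d + 3))/(d^3 + 10*d + 3)^2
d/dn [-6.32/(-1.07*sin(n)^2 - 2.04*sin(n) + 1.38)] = -(13.5248*sin(n) + 12.8928)*cos(n)/(1.07*sin(n)^2 + 2.04*sin(n) - 1.38)^2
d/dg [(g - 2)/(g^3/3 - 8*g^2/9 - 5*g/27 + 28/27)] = 162*(-3*g^3 + 13*g^2 - 16*g + 3)/(81*g^6 - 432*g^5 + 486*g^4 + 744*g^3 - 1319*g^2 - 280*g + 784)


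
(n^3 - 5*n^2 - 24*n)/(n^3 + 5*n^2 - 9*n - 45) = n*(n - 8)/(n^2 + 2*n - 15)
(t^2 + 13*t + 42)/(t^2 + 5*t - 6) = (t + 7)/(t - 1)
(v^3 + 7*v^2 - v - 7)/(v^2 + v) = v + 6 - 7/v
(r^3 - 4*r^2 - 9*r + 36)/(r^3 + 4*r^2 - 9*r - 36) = (r - 4)/(r + 4)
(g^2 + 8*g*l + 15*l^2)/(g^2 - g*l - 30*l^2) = (g + 3*l)/(g - 6*l)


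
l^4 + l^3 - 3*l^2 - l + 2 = (l - 1)^2*(l + 1)*(l + 2)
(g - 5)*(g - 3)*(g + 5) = g^3 - 3*g^2 - 25*g + 75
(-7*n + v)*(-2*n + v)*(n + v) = 14*n^3 + 5*n^2*v - 8*n*v^2 + v^3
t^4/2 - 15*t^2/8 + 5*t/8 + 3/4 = (t/2 + 1)*(t - 3/2)*(t - 1)*(t + 1/2)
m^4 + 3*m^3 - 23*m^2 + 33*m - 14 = (m - 2)*(m - 1)^2*(m + 7)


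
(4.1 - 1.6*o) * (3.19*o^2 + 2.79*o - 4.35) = -5.104*o^3 + 8.615*o^2 + 18.399*o - 17.835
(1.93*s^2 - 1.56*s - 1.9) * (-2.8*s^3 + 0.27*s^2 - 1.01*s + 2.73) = -5.404*s^5 + 4.8891*s^4 + 2.9495*s^3 + 6.3315*s^2 - 2.3398*s - 5.187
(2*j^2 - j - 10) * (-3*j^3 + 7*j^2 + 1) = -6*j^5 + 17*j^4 + 23*j^3 - 68*j^2 - j - 10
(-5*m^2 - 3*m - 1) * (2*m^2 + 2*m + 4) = -10*m^4 - 16*m^3 - 28*m^2 - 14*m - 4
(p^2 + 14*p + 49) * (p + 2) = p^3 + 16*p^2 + 77*p + 98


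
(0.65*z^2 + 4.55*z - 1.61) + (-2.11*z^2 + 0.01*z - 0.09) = -1.46*z^2 + 4.56*z - 1.7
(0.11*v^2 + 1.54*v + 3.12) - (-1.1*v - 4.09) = 0.11*v^2 + 2.64*v + 7.21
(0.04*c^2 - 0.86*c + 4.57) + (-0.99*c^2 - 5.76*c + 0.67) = -0.95*c^2 - 6.62*c + 5.24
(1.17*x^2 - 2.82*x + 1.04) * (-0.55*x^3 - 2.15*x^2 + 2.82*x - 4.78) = -0.6435*x^5 - 0.9645*x^4 + 8.7904*x^3 - 15.781*x^2 + 16.4124*x - 4.9712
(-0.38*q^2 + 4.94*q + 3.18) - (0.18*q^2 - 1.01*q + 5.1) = -0.56*q^2 + 5.95*q - 1.92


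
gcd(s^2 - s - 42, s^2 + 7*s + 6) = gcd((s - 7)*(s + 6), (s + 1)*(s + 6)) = s + 6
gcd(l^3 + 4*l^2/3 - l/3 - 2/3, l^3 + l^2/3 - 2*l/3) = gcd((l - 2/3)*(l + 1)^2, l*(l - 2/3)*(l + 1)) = l^2 + l/3 - 2/3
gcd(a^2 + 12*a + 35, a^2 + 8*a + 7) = a + 7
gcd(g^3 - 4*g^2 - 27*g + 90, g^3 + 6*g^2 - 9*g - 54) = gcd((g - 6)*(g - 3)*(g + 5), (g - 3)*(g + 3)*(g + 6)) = g - 3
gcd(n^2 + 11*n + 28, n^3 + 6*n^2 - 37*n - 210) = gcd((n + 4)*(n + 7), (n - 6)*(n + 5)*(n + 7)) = n + 7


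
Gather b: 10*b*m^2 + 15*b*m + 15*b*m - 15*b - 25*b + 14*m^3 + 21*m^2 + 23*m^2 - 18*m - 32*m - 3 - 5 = b*(10*m^2 + 30*m - 40) + 14*m^3 + 44*m^2 - 50*m - 8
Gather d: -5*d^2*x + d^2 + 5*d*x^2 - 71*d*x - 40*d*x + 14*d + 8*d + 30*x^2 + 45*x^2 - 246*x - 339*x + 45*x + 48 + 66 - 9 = d^2*(1 - 5*x) + d*(5*x^2 - 111*x + 22) + 75*x^2 - 540*x + 105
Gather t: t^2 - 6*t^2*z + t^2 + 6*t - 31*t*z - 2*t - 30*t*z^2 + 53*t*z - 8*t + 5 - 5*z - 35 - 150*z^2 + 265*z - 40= t^2*(2 - 6*z) + t*(-30*z^2 + 22*z - 4) - 150*z^2 + 260*z - 70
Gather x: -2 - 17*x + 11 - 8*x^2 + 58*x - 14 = -8*x^2 + 41*x - 5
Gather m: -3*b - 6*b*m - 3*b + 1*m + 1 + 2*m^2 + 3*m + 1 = -6*b + 2*m^2 + m*(4 - 6*b) + 2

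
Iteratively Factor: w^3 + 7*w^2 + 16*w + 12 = (w + 2)*(w^2 + 5*w + 6) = (w + 2)*(w + 3)*(w + 2)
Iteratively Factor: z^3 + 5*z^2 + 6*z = (z + 3)*(z^2 + 2*z) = (z + 2)*(z + 3)*(z)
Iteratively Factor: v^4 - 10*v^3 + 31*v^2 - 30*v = (v - 3)*(v^3 - 7*v^2 + 10*v) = (v - 3)*(v - 2)*(v^2 - 5*v) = (v - 5)*(v - 3)*(v - 2)*(v)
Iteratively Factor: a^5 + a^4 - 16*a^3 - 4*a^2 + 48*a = (a - 2)*(a^4 + 3*a^3 - 10*a^2 - 24*a) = (a - 2)*(a + 4)*(a^3 - a^2 - 6*a) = (a - 2)*(a + 2)*(a + 4)*(a^2 - 3*a) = a*(a - 2)*(a + 2)*(a + 4)*(a - 3)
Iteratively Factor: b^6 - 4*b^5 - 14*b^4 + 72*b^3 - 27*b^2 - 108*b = (b - 3)*(b^5 - b^4 - 17*b^3 + 21*b^2 + 36*b) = b*(b - 3)*(b^4 - b^3 - 17*b^2 + 21*b + 36) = b*(b - 3)^2*(b^3 + 2*b^2 - 11*b - 12) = b*(b - 3)^3*(b^2 + 5*b + 4) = b*(b - 3)^3*(b + 1)*(b + 4)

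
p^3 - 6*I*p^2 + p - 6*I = (p - 6*I)*(p - I)*(p + I)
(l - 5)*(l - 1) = l^2 - 6*l + 5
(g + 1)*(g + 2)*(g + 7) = g^3 + 10*g^2 + 23*g + 14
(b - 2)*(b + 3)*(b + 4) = b^3 + 5*b^2 - 2*b - 24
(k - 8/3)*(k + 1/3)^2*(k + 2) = k^4 - 17*k^2/3 - 98*k/27 - 16/27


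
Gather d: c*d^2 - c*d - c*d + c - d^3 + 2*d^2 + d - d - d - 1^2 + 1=c - d^3 + d^2*(c + 2) + d*(-2*c - 1)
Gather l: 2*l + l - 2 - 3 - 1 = 3*l - 6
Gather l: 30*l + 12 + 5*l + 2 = 35*l + 14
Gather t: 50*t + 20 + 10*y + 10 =50*t + 10*y + 30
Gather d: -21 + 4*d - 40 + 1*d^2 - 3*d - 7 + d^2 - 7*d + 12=2*d^2 - 6*d - 56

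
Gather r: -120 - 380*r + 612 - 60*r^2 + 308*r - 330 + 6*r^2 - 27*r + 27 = -54*r^2 - 99*r + 189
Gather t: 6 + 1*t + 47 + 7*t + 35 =8*t + 88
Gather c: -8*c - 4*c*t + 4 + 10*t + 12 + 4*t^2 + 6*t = c*(-4*t - 8) + 4*t^2 + 16*t + 16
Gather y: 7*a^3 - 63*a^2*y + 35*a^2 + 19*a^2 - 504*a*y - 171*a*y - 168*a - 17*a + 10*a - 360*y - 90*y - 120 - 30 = 7*a^3 + 54*a^2 - 175*a + y*(-63*a^2 - 675*a - 450) - 150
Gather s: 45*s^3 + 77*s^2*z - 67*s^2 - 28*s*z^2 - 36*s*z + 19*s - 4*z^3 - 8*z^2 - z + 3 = 45*s^3 + s^2*(77*z - 67) + s*(-28*z^2 - 36*z + 19) - 4*z^3 - 8*z^2 - z + 3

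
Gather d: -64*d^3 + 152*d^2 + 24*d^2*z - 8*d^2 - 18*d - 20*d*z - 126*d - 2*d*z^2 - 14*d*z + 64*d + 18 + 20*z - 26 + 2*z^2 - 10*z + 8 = -64*d^3 + d^2*(24*z + 144) + d*(-2*z^2 - 34*z - 80) + 2*z^2 + 10*z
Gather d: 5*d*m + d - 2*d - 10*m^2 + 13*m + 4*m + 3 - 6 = d*(5*m - 1) - 10*m^2 + 17*m - 3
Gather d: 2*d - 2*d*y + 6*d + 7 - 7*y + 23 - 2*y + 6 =d*(8 - 2*y) - 9*y + 36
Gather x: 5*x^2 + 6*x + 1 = 5*x^2 + 6*x + 1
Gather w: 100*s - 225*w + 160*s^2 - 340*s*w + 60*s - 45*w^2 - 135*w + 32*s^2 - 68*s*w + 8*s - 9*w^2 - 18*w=192*s^2 + 168*s - 54*w^2 + w*(-408*s - 378)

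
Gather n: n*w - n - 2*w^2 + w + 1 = n*(w - 1) - 2*w^2 + w + 1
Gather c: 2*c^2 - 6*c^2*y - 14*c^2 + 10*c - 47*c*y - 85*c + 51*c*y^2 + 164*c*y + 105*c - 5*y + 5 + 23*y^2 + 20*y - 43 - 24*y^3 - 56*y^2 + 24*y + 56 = c^2*(-6*y - 12) + c*(51*y^2 + 117*y + 30) - 24*y^3 - 33*y^2 + 39*y + 18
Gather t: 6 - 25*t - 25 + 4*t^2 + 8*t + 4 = 4*t^2 - 17*t - 15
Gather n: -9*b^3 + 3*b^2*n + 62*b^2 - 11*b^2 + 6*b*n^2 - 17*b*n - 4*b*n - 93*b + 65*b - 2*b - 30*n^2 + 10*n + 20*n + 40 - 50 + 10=-9*b^3 + 51*b^2 - 30*b + n^2*(6*b - 30) + n*(3*b^2 - 21*b + 30)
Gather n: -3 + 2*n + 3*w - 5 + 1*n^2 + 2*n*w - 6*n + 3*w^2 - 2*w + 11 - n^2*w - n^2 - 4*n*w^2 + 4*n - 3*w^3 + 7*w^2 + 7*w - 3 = -n^2*w + n*(-4*w^2 + 2*w) - 3*w^3 + 10*w^2 + 8*w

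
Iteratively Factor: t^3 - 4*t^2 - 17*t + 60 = (t + 4)*(t^2 - 8*t + 15) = (t - 3)*(t + 4)*(t - 5)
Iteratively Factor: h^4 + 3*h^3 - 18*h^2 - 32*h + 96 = (h - 3)*(h^3 + 6*h^2 - 32) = (h - 3)*(h + 4)*(h^2 + 2*h - 8) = (h - 3)*(h - 2)*(h + 4)*(h + 4)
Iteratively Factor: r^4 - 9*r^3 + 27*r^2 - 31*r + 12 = (r - 1)*(r^3 - 8*r^2 + 19*r - 12) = (r - 4)*(r - 1)*(r^2 - 4*r + 3) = (r - 4)*(r - 3)*(r - 1)*(r - 1)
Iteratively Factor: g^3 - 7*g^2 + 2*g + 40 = (g + 2)*(g^2 - 9*g + 20) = (g - 5)*(g + 2)*(g - 4)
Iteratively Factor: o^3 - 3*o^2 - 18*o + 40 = (o - 5)*(o^2 + 2*o - 8) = (o - 5)*(o - 2)*(o + 4)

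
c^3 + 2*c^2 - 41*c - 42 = (c - 6)*(c + 1)*(c + 7)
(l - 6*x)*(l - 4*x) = l^2 - 10*l*x + 24*x^2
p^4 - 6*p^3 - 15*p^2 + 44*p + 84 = (p - 7)*(p - 3)*(p + 2)^2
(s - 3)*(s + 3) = s^2 - 9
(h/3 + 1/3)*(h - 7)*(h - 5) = h^3/3 - 11*h^2/3 + 23*h/3 + 35/3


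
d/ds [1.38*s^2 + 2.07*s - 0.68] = 2.76*s + 2.07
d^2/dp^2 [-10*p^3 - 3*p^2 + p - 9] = -60*p - 6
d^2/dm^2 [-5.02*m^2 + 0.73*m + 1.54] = -10.0400000000000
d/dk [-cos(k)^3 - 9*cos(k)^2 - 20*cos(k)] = (3*cos(k)^2 + 18*cos(k) + 20)*sin(k)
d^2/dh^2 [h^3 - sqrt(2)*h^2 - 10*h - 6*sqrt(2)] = 6*h - 2*sqrt(2)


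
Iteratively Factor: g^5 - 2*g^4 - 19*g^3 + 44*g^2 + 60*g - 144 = (g - 3)*(g^4 + g^3 - 16*g^2 - 4*g + 48) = (g - 3)*(g - 2)*(g^3 + 3*g^2 - 10*g - 24) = (g - 3)^2*(g - 2)*(g^2 + 6*g + 8) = (g - 3)^2*(g - 2)*(g + 2)*(g + 4)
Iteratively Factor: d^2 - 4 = (d - 2)*(d + 2)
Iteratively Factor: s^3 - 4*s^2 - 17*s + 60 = (s - 5)*(s^2 + s - 12) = (s - 5)*(s + 4)*(s - 3)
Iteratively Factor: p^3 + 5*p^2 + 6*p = (p + 2)*(p^2 + 3*p) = (p + 2)*(p + 3)*(p)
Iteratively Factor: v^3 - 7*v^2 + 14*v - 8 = (v - 2)*(v^2 - 5*v + 4) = (v - 4)*(v - 2)*(v - 1)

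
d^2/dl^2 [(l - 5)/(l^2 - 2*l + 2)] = 2*((7 - 3*l)*(l^2 - 2*l + 2) + 4*(l - 5)*(l - 1)^2)/(l^2 - 2*l + 2)^3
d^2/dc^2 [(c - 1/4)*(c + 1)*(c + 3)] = 6*c + 15/2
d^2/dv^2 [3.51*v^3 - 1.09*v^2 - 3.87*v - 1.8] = 21.06*v - 2.18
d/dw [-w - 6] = -1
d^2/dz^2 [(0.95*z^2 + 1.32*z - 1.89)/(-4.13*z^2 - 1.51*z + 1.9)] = (-33.181246*z^3 + 148.697346*z^2 + 8.57140200000001*z + 23.847278)/(70.444997*z^6 + 77.267757*z^5 - 68.973891*z^4 - 67.650869*z^3 + 31.73133*z^2 + 16.3533*z - 6.859)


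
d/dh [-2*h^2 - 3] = -4*h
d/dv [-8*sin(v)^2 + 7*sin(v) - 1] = (7 - 16*sin(v))*cos(v)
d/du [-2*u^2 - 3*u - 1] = -4*u - 3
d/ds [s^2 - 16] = 2*s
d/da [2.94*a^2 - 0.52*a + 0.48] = 5.88*a - 0.52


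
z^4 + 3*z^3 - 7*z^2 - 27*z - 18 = (z - 3)*(z + 1)*(z + 2)*(z + 3)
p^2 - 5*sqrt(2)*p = p*(p - 5*sqrt(2))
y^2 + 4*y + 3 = (y + 1)*(y + 3)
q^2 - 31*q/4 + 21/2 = (q - 6)*(q - 7/4)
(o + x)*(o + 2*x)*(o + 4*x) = o^3 + 7*o^2*x + 14*o*x^2 + 8*x^3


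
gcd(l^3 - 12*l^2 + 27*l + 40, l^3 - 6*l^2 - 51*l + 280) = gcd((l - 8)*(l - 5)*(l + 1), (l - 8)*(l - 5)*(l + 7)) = l^2 - 13*l + 40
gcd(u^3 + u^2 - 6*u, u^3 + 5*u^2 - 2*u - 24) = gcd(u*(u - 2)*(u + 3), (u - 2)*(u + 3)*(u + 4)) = u^2 + u - 6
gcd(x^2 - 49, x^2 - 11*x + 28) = x - 7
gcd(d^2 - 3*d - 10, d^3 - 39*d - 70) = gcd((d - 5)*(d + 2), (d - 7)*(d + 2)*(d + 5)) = d + 2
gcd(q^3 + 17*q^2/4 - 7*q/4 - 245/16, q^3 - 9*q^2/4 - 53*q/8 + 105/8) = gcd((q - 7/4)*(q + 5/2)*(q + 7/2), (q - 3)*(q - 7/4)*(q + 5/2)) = q^2 + 3*q/4 - 35/8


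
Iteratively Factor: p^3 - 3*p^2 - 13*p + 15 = (p - 5)*(p^2 + 2*p - 3) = (p - 5)*(p + 3)*(p - 1)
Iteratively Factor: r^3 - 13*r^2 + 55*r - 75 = (r - 5)*(r^2 - 8*r + 15) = (r - 5)*(r - 3)*(r - 5)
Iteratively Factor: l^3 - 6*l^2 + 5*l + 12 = (l - 3)*(l^2 - 3*l - 4) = (l - 4)*(l - 3)*(l + 1)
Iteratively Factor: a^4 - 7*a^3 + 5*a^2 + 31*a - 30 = (a - 5)*(a^3 - 2*a^2 - 5*a + 6) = (a - 5)*(a + 2)*(a^2 - 4*a + 3) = (a - 5)*(a - 3)*(a + 2)*(a - 1)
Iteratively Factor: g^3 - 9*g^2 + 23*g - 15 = (g - 5)*(g^2 - 4*g + 3) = (g - 5)*(g - 3)*(g - 1)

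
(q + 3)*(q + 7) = q^2 + 10*q + 21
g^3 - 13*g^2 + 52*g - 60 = (g - 6)*(g - 5)*(g - 2)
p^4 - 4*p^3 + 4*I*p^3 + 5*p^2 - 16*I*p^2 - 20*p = p*(p - 4)*(p - I)*(p + 5*I)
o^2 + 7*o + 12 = (o + 3)*(o + 4)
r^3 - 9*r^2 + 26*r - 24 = (r - 4)*(r - 3)*(r - 2)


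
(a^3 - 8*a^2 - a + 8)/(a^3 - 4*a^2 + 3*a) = (a^2 - 7*a - 8)/(a*(a - 3))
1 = 1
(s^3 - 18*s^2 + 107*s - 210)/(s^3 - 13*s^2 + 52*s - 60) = (s - 7)/(s - 2)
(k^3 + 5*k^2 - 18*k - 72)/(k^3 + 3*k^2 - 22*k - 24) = (k + 3)/(k + 1)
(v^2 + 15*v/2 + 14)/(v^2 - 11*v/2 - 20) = (2*v^2 + 15*v + 28)/(2*v^2 - 11*v - 40)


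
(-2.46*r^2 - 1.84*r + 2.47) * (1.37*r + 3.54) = -3.3702*r^3 - 11.2292*r^2 - 3.1297*r + 8.7438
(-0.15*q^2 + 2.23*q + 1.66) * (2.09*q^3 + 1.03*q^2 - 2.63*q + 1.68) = -0.3135*q^5 + 4.5062*q^4 + 6.1608*q^3 - 4.4071*q^2 - 0.619399999999999*q + 2.7888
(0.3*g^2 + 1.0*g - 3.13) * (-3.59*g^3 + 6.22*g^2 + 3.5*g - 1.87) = -1.077*g^5 - 1.724*g^4 + 18.5067*g^3 - 16.5296*g^2 - 12.825*g + 5.8531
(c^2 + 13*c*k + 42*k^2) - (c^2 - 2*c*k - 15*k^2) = 15*c*k + 57*k^2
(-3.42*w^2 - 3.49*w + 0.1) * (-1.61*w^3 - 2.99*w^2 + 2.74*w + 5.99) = 5.5062*w^5 + 15.8447*w^4 + 0.903300000000002*w^3 - 30.3474*w^2 - 20.6311*w + 0.599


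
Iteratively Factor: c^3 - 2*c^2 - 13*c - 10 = (c + 2)*(c^2 - 4*c - 5) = (c + 1)*(c + 2)*(c - 5)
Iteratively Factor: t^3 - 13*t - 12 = (t + 3)*(t^2 - 3*t - 4) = (t - 4)*(t + 3)*(t + 1)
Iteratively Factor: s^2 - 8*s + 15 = (s - 5)*(s - 3)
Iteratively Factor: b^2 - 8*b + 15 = (b - 3)*(b - 5)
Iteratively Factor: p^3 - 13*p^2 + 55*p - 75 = (p - 5)*(p^2 - 8*p + 15) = (p - 5)*(p - 3)*(p - 5)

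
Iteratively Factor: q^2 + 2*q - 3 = (q + 3)*(q - 1)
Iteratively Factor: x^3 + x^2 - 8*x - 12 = (x + 2)*(x^2 - x - 6) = (x - 3)*(x + 2)*(x + 2)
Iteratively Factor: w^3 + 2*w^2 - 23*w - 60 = (w + 3)*(w^2 - w - 20) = (w - 5)*(w + 3)*(w + 4)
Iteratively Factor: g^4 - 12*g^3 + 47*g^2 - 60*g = (g - 5)*(g^3 - 7*g^2 + 12*g) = (g - 5)*(g - 4)*(g^2 - 3*g) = (g - 5)*(g - 4)*(g - 3)*(g)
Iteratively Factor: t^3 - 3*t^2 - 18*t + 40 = (t + 4)*(t^2 - 7*t + 10) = (t - 2)*(t + 4)*(t - 5)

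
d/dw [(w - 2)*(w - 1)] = 2*w - 3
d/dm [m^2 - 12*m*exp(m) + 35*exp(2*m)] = -12*m*exp(m) + 2*m + 70*exp(2*m) - 12*exp(m)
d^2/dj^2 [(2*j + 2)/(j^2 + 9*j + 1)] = 4*((j + 1)*(2*j + 9)^2 - (3*j + 10)*(j^2 + 9*j + 1))/(j^2 + 9*j + 1)^3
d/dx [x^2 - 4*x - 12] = 2*x - 4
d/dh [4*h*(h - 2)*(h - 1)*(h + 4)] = 16*h^3 + 12*h^2 - 80*h + 32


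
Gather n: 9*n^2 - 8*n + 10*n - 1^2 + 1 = 9*n^2 + 2*n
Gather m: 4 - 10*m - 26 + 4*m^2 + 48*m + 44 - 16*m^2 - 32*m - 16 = -12*m^2 + 6*m + 6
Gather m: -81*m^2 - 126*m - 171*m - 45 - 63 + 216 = -81*m^2 - 297*m + 108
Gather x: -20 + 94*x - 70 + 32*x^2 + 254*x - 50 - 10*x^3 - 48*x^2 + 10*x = -10*x^3 - 16*x^2 + 358*x - 140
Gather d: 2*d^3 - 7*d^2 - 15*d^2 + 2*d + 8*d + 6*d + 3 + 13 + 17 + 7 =2*d^3 - 22*d^2 + 16*d + 40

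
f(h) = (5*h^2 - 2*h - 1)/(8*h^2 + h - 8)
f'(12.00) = 0.00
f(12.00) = 0.60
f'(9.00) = 0.00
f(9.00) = 0.59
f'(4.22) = 0.01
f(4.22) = 0.57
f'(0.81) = -5.59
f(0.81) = -0.34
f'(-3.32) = 0.08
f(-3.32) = 0.79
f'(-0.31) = 0.68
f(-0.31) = -0.01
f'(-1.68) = 1.10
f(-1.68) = 1.28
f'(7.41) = 0.00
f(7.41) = 0.59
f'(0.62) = -0.79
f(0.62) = 0.07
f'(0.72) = -1.85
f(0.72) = -0.05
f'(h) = (-16*h - 1)*(5*h^2 - 2*h - 1)/(8*h^2 + h - 8)^2 + (10*h - 2)/(8*h^2 + h - 8)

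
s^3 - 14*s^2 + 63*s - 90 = (s - 6)*(s - 5)*(s - 3)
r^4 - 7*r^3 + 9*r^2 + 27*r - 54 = (r - 3)^3*(r + 2)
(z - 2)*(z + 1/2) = z^2 - 3*z/2 - 1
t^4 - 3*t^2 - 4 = (t - 2)*(t + 2)*(t - I)*(t + I)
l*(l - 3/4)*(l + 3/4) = l^3 - 9*l/16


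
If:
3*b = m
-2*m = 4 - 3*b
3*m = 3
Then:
No Solution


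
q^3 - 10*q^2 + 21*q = q*(q - 7)*(q - 3)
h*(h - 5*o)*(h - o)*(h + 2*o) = h^4 - 4*h^3*o - 7*h^2*o^2 + 10*h*o^3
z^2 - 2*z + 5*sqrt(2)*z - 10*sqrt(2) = (z - 2)*(z + 5*sqrt(2))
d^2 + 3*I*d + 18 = (d - 3*I)*(d + 6*I)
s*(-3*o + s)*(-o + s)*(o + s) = 3*o^3*s - o^2*s^2 - 3*o*s^3 + s^4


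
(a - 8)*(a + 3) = a^2 - 5*a - 24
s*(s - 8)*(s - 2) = s^3 - 10*s^2 + 16*s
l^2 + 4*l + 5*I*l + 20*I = (l + 4)*(l + 5*I)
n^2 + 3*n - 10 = (n - 2)*(n + 5)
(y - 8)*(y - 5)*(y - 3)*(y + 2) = y^4 - 14*y^3 + 47*y^2 + 38*y - 240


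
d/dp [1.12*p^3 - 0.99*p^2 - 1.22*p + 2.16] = 3.36*p^2 - 1.98*p - 1.22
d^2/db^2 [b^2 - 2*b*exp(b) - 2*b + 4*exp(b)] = -2*b*exp(b) + 2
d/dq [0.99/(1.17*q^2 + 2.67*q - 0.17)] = (-2.3166*q - 2.6433)/(1.17*q^2 + 2.67*q - 0.17)^2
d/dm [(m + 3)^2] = 2*m + 6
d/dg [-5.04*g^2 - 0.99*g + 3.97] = -10.08*g - 0.99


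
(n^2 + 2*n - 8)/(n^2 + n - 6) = (n + 4)/(n + 3)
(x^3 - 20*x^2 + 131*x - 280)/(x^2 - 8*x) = x - 12 + 35/x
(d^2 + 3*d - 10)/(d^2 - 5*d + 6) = (d + 5)/(d - 3)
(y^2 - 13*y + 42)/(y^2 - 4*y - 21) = (y - 6)/(y + 3)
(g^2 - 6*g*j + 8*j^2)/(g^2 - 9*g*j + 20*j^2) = (g - 2*j)/(g - 5*j)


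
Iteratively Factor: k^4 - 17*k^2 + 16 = (k + 4)*(k^3 - 4*k^2 - k + 4) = (k - 1)*(k + 4)*(k^2 - 3*k - 4) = (k - 1)*(k + 1)*(k + 4)*(k - 4)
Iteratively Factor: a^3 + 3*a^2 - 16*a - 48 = (a + 4)*(a^2 - a - 12) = (a - 4)*(a + 4)*(a + 3)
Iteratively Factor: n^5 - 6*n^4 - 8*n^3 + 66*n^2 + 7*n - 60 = (n + 1)*(n^4 - 7*n^3 - n^2 + 67*n - 60) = (n - 1)*(n + 1)*(n^3 - 6*n^2 - 7*n + 60) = (n - 5)*(n - 1)*(n + 1)*(n^2 - n - 12) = (n - 5)*(n - 1)*(n + 1)*(n + 3)*(n - 4)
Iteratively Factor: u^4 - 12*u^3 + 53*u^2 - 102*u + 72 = (u - 4)*(u^3 - 8*u^2 + 21*u - 18) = (u - 4)*(u - 3)*(u^2 - 5*u + 6) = (u - 4)*(u - 3)^2*(u - 2)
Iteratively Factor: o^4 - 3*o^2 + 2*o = (o - 1)*(o^3 + o^2 - 2*o) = o*(o - 1)*(o^2 + o - 2) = o*(o - 1)*(o + 2)*(o - 1)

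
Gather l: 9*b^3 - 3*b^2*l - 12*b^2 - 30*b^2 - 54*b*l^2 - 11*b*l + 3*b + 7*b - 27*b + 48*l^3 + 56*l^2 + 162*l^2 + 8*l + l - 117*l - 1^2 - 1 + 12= 9*b^3 - 42*b^2 - 17*b + 48*l^3 + l^2*(218 - 54*b) + l*(-3*b^2 - 11*b - 108) + 10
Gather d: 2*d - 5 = 2*d - 5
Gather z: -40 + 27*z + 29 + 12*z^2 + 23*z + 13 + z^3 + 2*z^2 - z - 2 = z^3 + 14*z^2 + 49*z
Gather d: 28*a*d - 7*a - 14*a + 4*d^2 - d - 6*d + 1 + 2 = -21*a + 4*d^2 + d*(28*a - 7) + 3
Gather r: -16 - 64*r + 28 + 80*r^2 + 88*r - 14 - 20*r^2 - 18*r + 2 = 60*r^2 + 6*r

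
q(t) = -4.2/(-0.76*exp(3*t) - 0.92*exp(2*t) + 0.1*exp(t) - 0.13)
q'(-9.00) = 0.00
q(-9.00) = 32.31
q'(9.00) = 0.00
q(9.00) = 0.00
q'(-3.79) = 0.33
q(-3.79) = 32.76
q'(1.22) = -0.29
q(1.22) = 0.11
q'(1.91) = -0.04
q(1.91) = 0.02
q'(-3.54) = 0.33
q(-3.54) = 32.84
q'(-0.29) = -10.16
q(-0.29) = 4.73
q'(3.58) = -0.00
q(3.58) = 0.00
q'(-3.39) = 0.31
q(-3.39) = 32.89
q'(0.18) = -3.90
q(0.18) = 1.60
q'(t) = -4.2*(2.28*exp(3*t) + 1.84*exp(2*t) - 0.1*exp(t))/(-0.76*exp(3*t) - 0.92*exp(2*t) + 0.1*exp(t) - 0.13)^2 = (-9.576*exp(2*t) - 7.728*exp(t) + 0.42)*exp(t)/(0.76*exp(3*t) + 0.92*exp(2*t) - 0.1*exp(t) + 0.13)^2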